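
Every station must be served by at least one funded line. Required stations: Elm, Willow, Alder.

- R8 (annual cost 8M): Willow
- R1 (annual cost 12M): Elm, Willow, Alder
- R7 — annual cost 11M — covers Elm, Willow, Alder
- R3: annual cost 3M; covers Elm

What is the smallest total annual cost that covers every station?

This is an integer covering problem.
The greedy cost-per-new-station heuristic would pick R3 and R7 for 14, but a cheaper cover exists.
R7 alone covers Elm, Willow, Alder — every station.
Total annual cost: 11.
No cover costs less than 11.

11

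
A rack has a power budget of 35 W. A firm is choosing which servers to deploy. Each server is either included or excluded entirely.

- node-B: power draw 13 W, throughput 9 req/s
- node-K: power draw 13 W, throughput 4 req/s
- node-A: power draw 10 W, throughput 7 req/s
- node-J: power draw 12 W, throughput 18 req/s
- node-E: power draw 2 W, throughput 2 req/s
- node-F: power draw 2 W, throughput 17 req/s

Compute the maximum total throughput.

Treat it as a binary knapsack problem.
Allowing fractional choices, the relaxed optimum would be about 50.2, but servers are indivisible.
node-B + node-J + node-E + node-F: power draw 13 + 12 + 2 + 2 = 29 ≤ 35, throughput 9 + 18 + 2 + 17 = 46.
node-A + node-J + node-E + node-F: power draw 10 + 12 + 2 + 2 = 26 ≤ 35, throughput 7 + 18 + 2 + 17 = 44.
Best is node-B, node-J, node-E, and node-F with total throughput 46.

46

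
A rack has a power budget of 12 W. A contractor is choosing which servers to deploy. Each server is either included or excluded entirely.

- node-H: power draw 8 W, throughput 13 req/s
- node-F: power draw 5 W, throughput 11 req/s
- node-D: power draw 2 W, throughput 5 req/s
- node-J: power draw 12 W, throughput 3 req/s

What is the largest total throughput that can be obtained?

This is a 0-1 knapsack instance.
node-H: power draw 8 ≤ 12, throughput 13.
node-F + node-D: power draw 5 + 2 = 7 ≤ 12, throughput 11 + 5 = 16.
node-H + node-D: power draw 8 + 2 = 10 ≤ 12, throughput 13 + 5 = 18.
Best is node-H and node-D with total throughput 18.

18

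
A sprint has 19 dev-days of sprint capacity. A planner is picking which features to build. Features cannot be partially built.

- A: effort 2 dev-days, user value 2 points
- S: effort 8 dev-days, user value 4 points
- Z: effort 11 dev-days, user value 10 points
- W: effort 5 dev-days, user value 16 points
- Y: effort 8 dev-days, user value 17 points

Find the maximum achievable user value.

Take A, W, and Y: effort 2 + 5 + 8 = 15 ≤ 19, user value 2 + 16 + 17 = 35.
No other feasible combination does better.

35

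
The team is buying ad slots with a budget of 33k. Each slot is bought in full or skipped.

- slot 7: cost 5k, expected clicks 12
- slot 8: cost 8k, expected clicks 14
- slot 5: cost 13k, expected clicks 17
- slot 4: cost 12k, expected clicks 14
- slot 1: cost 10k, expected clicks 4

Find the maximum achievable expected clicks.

Allowing fractional choices, the relaxed optimum would be about 51.2, but ad slots are indivisible.
slot 7 + slot 5 + slot 4: cost 5 + 13 + 12 = 30 ≤ 33, expected clicks 12 + 17 + 14 = 43.
slot 7 + slot 8 + slot 5: cost 5 + 8 + 13 = 26 ≤ 33, expected clicks 12 + 14 + 17 = 43.
slot 8 + slot 5 + slot 4: cost 8 + 13 + 12 = 33 ≤ 33, expected clicks 14 + 17 + 14 = 45.
Best is slot 8, slot 5, and slot 4 with total expected clicks 45.

45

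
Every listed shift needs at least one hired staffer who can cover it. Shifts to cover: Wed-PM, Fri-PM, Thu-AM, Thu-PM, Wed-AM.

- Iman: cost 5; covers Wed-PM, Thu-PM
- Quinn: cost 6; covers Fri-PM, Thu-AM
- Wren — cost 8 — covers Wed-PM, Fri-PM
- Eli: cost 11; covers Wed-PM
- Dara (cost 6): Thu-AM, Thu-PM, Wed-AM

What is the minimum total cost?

14

Choose Wren and Dara: together they cover Wed-PM, Fri-PM, Thu-AM, Thu-PM, Wed-AM — every shift.
Total cost: 8 + 6 = 14.
No cover costs less than 14.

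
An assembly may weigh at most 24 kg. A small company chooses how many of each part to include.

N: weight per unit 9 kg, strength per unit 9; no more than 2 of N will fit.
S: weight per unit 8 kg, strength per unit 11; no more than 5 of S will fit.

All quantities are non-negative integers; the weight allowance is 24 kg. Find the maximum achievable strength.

33

S has the best ratio (11/8); taking only S gives at most 3×11 = 33 (stopped by the weight limit).
Optimal: 3×S: weight 24 ≤ 24, strength 3·11 = 33.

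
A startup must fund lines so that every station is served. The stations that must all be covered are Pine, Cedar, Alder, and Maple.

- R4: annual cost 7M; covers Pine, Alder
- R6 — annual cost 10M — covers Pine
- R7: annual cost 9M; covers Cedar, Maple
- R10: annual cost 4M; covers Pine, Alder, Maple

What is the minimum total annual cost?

Choose R7 and R10: together they cover Pine, Cedar, Alder, Maple — every station.
Total annual cost: 9 + 4 = 13.

13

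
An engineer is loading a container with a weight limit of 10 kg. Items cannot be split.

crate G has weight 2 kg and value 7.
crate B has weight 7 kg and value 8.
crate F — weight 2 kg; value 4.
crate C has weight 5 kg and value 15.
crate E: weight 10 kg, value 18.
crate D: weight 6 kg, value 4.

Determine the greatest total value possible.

crate G + crate F + crate C: weight 2 + 2 + 5 = 9 ≤ 10, value 7 + 4 + 15 = 26.
crate G + crate C: weight 2 + 5 = 7 ≤ 10, value 7 + 15 = 22.
Best is crate G, crate F, and crate C with total value 26.

26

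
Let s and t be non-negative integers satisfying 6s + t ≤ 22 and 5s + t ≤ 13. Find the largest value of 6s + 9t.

117

(s,t)=(0,13) is feasible, giving 117.
(s,t)=(0,12) is feasible, giving 108.
No feasible integer point exceeds 117.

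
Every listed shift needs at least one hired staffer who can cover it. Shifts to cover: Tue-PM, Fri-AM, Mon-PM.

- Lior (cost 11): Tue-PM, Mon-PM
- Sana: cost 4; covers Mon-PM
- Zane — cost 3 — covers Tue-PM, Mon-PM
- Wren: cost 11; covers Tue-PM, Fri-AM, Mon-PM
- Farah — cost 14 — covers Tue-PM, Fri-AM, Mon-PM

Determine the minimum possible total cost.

Wren alone covers Tue-PM, Fri-AM, Mon-PM — every shift.
Total cost: 11.

11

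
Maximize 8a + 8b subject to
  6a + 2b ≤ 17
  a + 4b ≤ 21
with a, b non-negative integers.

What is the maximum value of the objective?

(a,b)=(1,5) is feasible, giving 48.
(a,b)=(1,4) is feasible, giving 40.
(a,b)=(0,5) is feasible, giving 40.
The best lattice point is (1,5), giving 48.

48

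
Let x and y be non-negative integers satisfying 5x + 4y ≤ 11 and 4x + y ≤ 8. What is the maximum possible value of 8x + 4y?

16

(x,y)=(2,0) is feasible, giving 16.
(x,y)=(1,1) is feasible, giving 12.
(x,y)=(1,0) is feasible, giving 8.
Maximum is 16 at (x,y)=(2,0).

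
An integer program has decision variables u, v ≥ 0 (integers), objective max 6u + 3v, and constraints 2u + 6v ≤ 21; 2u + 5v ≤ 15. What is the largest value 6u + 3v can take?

42

Relaxing integrality, the LP optimum is 45.00 at (u,v) = (7.5, 0), which is not an integer point.
(u,v)=(7,0): 2·7+6·0=14≤21, 2·7+5·0=14≤15, objective 42.
(u,v)=(6,0): 2·6+6·0=12≤21, 2·6+5·0=12≤15, objective 36.
Maximum is 42 at (u,v)=(7,0).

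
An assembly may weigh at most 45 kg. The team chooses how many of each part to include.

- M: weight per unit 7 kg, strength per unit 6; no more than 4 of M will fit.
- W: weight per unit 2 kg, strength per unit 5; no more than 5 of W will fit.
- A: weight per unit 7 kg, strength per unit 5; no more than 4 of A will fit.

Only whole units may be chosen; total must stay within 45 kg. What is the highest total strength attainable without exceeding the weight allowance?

54

Take 4×M, 5×W, and 1×A: weight 45 ≤ 45, strength 4·6 + 5·5 + 1·5 = 54.
W has the best ratio (5/2) and is taken to its limit of 5; remaining capacity is filled optimally with the others.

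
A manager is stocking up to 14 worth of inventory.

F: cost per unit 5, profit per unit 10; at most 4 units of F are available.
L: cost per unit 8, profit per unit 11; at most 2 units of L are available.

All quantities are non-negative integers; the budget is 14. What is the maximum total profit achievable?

This is a bounded integer knapsack.
2×F: cost 10 ≤ 14, profit 2·10 = 20.
1×F and 1×L: cost 13 ≤ 14, profit 1·10 + 1·11 = 21.
Best is 21.

21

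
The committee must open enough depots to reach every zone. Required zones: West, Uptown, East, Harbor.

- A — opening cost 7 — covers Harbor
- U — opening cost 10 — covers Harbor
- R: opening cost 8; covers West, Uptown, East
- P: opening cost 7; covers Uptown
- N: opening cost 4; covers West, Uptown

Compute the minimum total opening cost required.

15

This is an integer covering problem.
The greedy cost-per-new-zone heuristic would pick N, A, and R for 19, but a cheaper cover exists.
Choose A and R: together they cover West, Uptown, East, Harbor — every zone.
Total opening cost: 7 + 8 = 15.
No cover costs less than 15.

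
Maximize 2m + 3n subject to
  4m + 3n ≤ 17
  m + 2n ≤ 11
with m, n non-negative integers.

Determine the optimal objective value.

(m,n)=(0,5) is feasible, giving 15.
(m,n)=(1,4) is feasible, giving 14.
(m,n)=(0,4) is feasible, giving 12.
Maximum is 15 at (m,n)=(0,5).

15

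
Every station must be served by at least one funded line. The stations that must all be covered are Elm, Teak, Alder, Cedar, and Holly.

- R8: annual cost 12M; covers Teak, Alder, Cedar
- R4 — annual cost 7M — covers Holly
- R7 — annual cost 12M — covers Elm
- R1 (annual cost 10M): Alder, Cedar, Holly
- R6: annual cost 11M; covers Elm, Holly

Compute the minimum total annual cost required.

Choose R8 and R6: together they cover Elm, Teak, Alder, Cedar, Holly — every station.
Total annual cost: 12 + 11 = 23.

23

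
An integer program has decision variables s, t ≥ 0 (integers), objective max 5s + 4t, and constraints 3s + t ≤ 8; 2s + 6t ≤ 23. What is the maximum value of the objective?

18

(s,t)=(2,2): 3·2+1·2=8≤8, 2·2+6·2=16≤23, objective 18.
(s,t)=(1,3): 3·1+1·3=6≤8, 2·1+6·3=20≤23, objective 17.
(s,t)=(2,1): 3·2+1·1=7≤8, 2·2+6·1=10≤23, objective 14.
No feasible integer point exceeds 18.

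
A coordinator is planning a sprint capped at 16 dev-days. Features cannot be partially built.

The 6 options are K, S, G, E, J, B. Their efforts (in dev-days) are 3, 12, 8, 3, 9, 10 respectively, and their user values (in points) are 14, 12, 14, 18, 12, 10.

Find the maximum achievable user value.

46

Treat it as a binary knapsack problem.
Allowing fractional choices, the relaxed optimum would be about 48.7, but features are indivisible.
K + G + E: effort 3 + 8 + 3 = 14 ≤ 16, user value 14 + 14 + 18 = 46.
K + E + J: effort 3 + 3 + 9 = 15 ≤ 16, user value 14 + 18 + 12 = 44.
K + E + B: effort 3 + 3 + 10 = 16 ≤ 16, user value 14 + 18 + 10 = 42.
Best is K, G, and E with total user value 46.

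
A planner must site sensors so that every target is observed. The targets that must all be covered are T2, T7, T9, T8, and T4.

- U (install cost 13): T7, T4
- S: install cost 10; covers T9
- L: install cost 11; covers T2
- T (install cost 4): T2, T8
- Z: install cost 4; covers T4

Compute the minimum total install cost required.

The greedy cost-per-new-target heuristic would pick T, Z, S, and U for 31, but a cheaper cover exists.
Choose U, S, and T: together they cover T2, T7, T9, T8, T4 — every target.
Total install cost: 13 + 10 + 4 = 27.
No cover costs less than 27.

27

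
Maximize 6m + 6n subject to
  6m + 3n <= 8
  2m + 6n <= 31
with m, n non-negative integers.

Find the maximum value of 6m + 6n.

12

Relaxing integrality, the LP optimum is 16.00 at (m,n) = (0, 2.67), which is not an integer point.
(m,n)=(0,2): 6·0+3·2=6≤8, 2·0+6·2=12≤31, objective 12.
(m,n)=(0,1): 6·0+3·1=3≤8, 2·0+6·1=6≤31, objective 6.
The best lattice point is (0,2), giving 12.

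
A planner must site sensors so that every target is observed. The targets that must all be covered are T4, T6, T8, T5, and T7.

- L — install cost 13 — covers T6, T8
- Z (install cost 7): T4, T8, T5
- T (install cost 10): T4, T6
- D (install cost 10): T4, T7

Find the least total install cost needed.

27

Choose Z, T, and D: together they cover T4, T6, T8, T5, T7 — every target.
Total install cost: 7 + 10 + 10 = 27.
No cover costs less than 27.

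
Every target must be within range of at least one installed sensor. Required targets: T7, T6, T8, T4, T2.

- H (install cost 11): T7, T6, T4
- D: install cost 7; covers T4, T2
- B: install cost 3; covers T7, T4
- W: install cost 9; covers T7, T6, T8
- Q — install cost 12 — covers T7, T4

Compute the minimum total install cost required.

The greedy cost-per-new-target heuristic would pick B, W, and D for 19, but a cheaper cover exists.
Choose D and W: together they cover T7, T6, T8, T4, T2 — every target.
Total install cost: 7 + 9 = 16.
No cover costs less than 16.

16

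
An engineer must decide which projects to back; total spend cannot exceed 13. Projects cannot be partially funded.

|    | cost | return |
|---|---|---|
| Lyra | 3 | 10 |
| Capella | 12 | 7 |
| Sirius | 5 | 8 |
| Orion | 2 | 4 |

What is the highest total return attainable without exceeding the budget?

Lyra + Sirius: cost 3 + 5 = 8 ≤ 13, return 10 + 8 = 18.
Lyra + Sirius + Orion: cost 3 + 5 + 2 = 10 ≤ 13, return 10 + 8 + 4 = 22.
Lyra + Orion: cost 3 + 2 = 5 ≤ 13, return 10 + 4 = 14.
Best is Lyra, Sirius, and Orion with total return 22.

22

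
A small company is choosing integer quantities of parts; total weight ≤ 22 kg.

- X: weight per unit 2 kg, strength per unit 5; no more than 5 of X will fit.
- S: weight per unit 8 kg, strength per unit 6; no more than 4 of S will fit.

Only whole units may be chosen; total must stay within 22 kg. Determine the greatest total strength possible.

5×X and 1×S: weight 18 ≤ 22, strength 5·5 + 1·6 = 31.
3×X and 2×S: weight 22 ≤ 22, strength 3·5 + 2·6 = 27.
Best is 31.

31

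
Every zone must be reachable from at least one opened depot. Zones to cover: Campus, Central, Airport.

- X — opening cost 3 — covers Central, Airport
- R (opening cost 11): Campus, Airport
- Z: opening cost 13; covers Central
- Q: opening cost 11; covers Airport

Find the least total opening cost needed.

Choose X and R: together they cover Campus, Central, Airport — every zone.
Total opening cost: 3 + 11 = 14.
No cover costs less than 14.

14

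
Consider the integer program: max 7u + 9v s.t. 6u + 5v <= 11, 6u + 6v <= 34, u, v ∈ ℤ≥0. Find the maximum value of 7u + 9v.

18

(u,v)=(0,2) is feasible, giving 18.
(u,v)=(1,1) is feasible, giving 16.
(u,v)=(0,1) is feasible, giving 9.
The best lattice point is (0,2), giving 18.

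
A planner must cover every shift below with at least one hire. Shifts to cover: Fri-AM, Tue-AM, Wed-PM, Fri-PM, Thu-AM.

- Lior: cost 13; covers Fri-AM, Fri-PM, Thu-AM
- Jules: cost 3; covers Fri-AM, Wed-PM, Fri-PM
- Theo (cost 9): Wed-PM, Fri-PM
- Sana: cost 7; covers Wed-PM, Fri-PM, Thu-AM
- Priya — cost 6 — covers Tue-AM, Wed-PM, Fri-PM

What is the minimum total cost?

16

This is a weighted set-cover instance.
Choose Jules, Sana, and Priya: together they cover Fri-AM, Tue-AM, Wed-PM, Fri-PM, Thu-AM — every shift.
Total cost: 3 + 7 + 6 = 16.
No cover costs less than 16.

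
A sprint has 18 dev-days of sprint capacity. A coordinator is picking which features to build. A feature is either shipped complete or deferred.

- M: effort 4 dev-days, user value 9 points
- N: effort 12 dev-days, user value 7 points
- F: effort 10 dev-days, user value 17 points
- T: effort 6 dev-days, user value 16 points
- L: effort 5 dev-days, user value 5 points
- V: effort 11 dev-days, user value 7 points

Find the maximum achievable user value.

This is an integer program with binary decision variables.
F + T: effort 10 + 6 = 16 ≤ 18, user value 17 + 16 = 33.
M + T + L: effort 4 + 6 + 5 = 15 ≤ 18, user value 9 + 16 + 5 = 30.
M + F: effort 4 + 10 = 14 ≤ 18, user value 9 + 17 = 26.
Best is F and T with total user value 33.

33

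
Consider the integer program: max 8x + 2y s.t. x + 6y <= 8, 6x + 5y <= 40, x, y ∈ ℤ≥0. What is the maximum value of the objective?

48

The continuous relaxation peaks at (6.67, 0) with value 53.33; rounding to a feasible lattice point costs some objective.
(x,y)=(6,0): 1·6+6·0=6≤8, 6·6+5·0=36≤40, objective 48.
(x,y)=(5,0): 1·5+6·0=5≤8, 6·5+5·0=30≤40, objective 40.
The best lattice point is (6,0), giving 48.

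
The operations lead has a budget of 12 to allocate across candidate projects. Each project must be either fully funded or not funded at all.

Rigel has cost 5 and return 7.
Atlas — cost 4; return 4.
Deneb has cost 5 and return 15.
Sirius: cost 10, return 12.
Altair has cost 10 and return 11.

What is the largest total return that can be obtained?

Allowing fractional choices, the relaxed optimum would be about 24.4, but projects are indivisible.
Rigel + Deneb: cost 5 + 5 = 10 ≤ 12, return 7 + 15 = 22.
Atlas + Deneb: cost 4 + 5 = 9 ≤ 12, return 4 + 15 = 19.
Deneb: cost 5 ≤ 12, return 15.
Best is Rigel and Deneb with total return 22.

22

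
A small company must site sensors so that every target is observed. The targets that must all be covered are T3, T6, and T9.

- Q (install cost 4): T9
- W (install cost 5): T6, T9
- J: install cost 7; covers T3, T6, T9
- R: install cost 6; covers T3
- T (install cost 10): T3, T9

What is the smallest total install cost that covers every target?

7

J alone covers T3, T6, T9 — every target.
Total install cost: 7.
No cover costs less than 7.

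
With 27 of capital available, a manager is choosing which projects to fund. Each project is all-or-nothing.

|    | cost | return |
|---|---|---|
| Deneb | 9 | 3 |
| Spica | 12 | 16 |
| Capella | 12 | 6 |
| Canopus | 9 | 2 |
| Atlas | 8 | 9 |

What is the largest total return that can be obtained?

Allowing fractional choices, the relaxed optimum would be about 28.5, but projects are indivisible.
Spica + Atlas: cost 12 + 8 = 20 ≤ 27, return 16 + 9 = 25.
Spica + Capella: cost 12 + 12 = 24 ≤ 27, return 16 + 6 = 22.
Deneb + Spica: cost 9 + 12 = 21 ≤ 27, return 3 + 16 = 19.
Best is Spica and Atlas with total return 25.

25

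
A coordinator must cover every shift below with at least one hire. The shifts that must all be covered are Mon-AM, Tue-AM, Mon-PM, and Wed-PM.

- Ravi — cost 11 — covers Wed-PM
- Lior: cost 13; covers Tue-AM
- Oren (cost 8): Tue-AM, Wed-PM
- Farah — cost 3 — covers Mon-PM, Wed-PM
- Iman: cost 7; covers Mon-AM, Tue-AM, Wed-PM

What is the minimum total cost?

10

This is an integer covering problem.
Choose Farah and Iman: together they cover Mon-AM, Tue-AM, Mon-PM, Wed-PM — every shift.
Total cost: 3 + 7 = 10.
No cover costs less than 10.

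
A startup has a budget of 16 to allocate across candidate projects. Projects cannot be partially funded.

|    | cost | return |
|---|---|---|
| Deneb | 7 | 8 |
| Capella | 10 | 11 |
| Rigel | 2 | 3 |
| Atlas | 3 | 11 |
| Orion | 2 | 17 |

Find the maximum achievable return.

39

Deneb + Rigel + Atlas + Orion: cost 7 + 2 + 3 + 2 = 14 ≤ 16, return 8 + 3 + 11 + 17 = 39.
Capella + Atlas + Orion: cost 10 + 3 + 2 = 15 ≤ 16, return 11 + 11 + 17 = 39.
The maximum return is 39; one optimal choice is Deneb, Rigel, Atlas, and Orion.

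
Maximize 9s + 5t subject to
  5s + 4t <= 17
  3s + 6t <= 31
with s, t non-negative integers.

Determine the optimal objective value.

Relaxing integrality, the LP optimum is 30.60 at (s,t) = (3.4, 0), which is not an integer point.
(s,t)=(3,0): 5·3+4·0=15≤17, 3·3+6·0=9≤31, objective 27.
(s,t)=(2,1): 5·2+4·1=14≤17, 3·2+6·1=12≤31, objective 23.
No feasible integer point exceeds 27.

27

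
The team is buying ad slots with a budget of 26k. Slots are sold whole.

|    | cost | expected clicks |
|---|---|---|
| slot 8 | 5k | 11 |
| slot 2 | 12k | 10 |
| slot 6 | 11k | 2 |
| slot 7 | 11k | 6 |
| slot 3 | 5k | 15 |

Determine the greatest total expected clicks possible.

36

This is an integer program with binary decision variables.
Allowing fractional choices, the relaxed optimum would be about 38.2, but ad slots are indivisible.
slot 8 + slot 7 + slot 3: cost 5 + 11 + 5 = 21 ≤ 26, expected clicks 11 + 6 + 15 = 32.
slot 8 + slot 2 + slot 3: cost 5 + 12 + 5 = 22 ≤ 26, expected clicks 11 + 10 + 15 = 36.
slot 8 + slot 6 + slot 3: cost 5 + 11 + 5 = 21 ≤ 26, expected clicks 11 + 2 + 15 = 28.
Best is slot 8, slot 2, and slot 3 with total expected clicks 36.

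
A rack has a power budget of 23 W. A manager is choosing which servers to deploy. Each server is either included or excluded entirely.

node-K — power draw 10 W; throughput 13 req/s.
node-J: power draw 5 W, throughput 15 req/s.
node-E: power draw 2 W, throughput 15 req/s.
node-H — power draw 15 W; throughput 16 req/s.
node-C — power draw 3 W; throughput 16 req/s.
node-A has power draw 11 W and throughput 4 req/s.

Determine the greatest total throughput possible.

59

Allowing fractional choices, the relaxed optimum would be about 62.2, but servers are indivisible.
node-J + node-E + node-C + node-A: power draw 5 + 2 + 3 + 11 = 21 ≤ 23, throughput 15 + 15 + 16 + 4 = 50.
node-K + node-J + node-E + node-C: power draw 10 + 5 + 2 + 3 = 20 ≤ 23, throughput 13 + 15 + 15 + 16 = 59.
node-E + node-H + node-C: power draw 2 + 15 + 3 = 20 ≤ 23, throughput 15 + 16 + 16 = 47.
Best is node-K, node-J, node-E, and node-C with total throughput 59.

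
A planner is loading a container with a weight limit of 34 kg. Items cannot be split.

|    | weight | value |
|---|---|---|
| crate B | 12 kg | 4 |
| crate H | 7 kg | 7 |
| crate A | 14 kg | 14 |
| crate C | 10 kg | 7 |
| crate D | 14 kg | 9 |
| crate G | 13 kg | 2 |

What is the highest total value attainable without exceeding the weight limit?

Allowing fractional choices, the relaxed optimum would be about 29.9, but items are indivisible.
crate H + crate A + crate C: weight 7 + 14 + 10 = 31 ≤ 34, value 7 + 14 + 7 = 28.
crate B + crate H + crate A: weight 12 + 7 + 14 = 33 ≤ 34, value 4 + 7 + 14 = 25.
Best is crate H, crate A, and crate C with total value 28.

28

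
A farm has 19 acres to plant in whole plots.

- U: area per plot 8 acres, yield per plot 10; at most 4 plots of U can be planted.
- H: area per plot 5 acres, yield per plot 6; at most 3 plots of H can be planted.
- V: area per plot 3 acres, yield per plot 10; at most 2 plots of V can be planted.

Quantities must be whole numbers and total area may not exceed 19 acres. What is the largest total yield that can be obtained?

36

This is a bounded integer knapsack.
2×H and 2×V: area 16 ≤ 19, yield 2·6 + 2·10 = 32.
1×U, 1×H, and 2×V: area 19 ≤ 19, yield 1·10 + 1·6 + 2·10 = 36.
Best is 36.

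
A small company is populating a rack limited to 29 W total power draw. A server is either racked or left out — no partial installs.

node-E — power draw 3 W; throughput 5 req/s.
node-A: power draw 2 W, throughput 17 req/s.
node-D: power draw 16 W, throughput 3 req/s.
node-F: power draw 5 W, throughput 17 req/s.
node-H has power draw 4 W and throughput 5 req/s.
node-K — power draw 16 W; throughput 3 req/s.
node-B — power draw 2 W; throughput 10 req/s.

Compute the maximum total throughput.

54

Allowing fractional choices, the relaxed optimum would be about 56.4, but servers are indivisible.
node-E + node-A + node-F + node-H + node-B: power draw 3 + 2 + 5 + 4 + 2 = 16 ≤ 29, throughput 5 + 17 + 17 + 5 + 10 = 54.
node-E + node-A + node-D + node-F + node-B: power draw 3 + 2 + 16 + 5 + 2 = 28 ≤ 29, throughput 5 + 17 + 3 + 17 + 10 = 52.
Best is node-E, node-A, node-F, node-H, and node-B with total throughput 54.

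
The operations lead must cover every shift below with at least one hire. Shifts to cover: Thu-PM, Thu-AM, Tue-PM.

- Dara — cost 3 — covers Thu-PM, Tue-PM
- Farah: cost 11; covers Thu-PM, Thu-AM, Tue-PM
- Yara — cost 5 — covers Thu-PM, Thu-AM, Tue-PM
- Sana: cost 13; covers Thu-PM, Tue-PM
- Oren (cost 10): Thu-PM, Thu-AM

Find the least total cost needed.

The greedy cost-per-new-shift heuristic would pick Dara and Yara for 8, but a cheaper cover exists.
Yara alone covers Thu-PM, Thu-AM, Tue-PM — every shift.
Total cost: 5.
No cover costs less than 5.

5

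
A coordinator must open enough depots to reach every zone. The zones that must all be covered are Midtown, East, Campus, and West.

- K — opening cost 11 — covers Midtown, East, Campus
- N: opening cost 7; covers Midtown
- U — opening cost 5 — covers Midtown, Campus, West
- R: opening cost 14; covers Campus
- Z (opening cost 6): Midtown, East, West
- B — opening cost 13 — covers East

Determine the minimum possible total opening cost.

Choose U and Z: together they cover Midtown, East, Campus, West — every zone.
Total opening cost: 5 + 6 = 11.

11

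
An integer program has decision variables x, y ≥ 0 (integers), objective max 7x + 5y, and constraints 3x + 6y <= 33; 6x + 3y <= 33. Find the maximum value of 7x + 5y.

43

(x,y)=(4,3): 3·4+6·3=30≤33, 6·4+3·3=33≤33, objective 43.
(x,y)=(3,4): 3·3+6·4=33≤33, 6·3+3·4=30≤33, objective 41.
(x,y)=(4,2): 3·4+6·2=24≤33, 6·4+3·2=30≤33, objective 38.
No feasible integer point exceeds 43.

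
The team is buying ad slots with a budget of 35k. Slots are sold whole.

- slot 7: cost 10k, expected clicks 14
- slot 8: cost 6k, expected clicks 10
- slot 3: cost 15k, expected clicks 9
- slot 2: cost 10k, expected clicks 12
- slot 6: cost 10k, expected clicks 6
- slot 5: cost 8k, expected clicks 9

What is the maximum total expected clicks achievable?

This is an integer program with binary decision variables.
slot 7 + slot 8 + slot 6 + slot 5: cost 10 + 6 + 10 + 8 = 34 ≤ 35, expected clicks 14 + 10 + 6 + 9 = 39.
slot 7 + slot 8 + slot 2 + slot 5: cost 10 + 6 + 10 + 8 = 34 ≤ 35, expected clicks 14 + 10 + 12 + 9 = 45.
slot 8 + slot 2 + slot 6 + slot 5: cost 6 + 10 + 10 + 8 = 34 ≤ 35, expected clicks 10 + 12 + 6 + 9 = 37.
Best is slot 7, slot 8, slot 2, and slot 5 with total expected clicks 45.

45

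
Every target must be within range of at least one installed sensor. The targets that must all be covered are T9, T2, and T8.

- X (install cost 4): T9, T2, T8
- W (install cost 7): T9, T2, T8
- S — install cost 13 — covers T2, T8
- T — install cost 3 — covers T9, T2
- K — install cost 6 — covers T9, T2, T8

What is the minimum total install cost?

4

X alone covers T9, T2, T8 — every target.
Total install cost: 4.
No cover costs less than 4.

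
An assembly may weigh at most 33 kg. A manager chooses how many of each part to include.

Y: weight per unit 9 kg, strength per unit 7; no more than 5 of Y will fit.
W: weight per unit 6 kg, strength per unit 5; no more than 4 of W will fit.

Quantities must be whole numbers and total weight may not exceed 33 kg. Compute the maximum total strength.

W has the best ratio (5/6); taking only W gives at most 4×5 = 20 (stopped by the supply cap of 4).
Mixing does better — 1×Y and 4×W: weight 33 ≤ 33, strength 1·7 + 4·5 = 27.

27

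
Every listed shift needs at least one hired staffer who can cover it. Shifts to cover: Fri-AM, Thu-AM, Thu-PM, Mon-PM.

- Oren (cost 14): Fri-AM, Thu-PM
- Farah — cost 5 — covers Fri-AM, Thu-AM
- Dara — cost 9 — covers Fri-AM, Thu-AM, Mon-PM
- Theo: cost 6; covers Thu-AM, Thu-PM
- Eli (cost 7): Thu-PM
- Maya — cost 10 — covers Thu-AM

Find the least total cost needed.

15

This is an integer covering problem.
The greedy cost-per-new-shift heuristic would pick Farah, Theo, and Dara for 20, but a cheaper cover exists.
Choose Dara and Theo: together they cover Fri-AM, Thu-AM, Thu-PM, Mon-PM — every shift.
Total cost: 9 + 6 = 15.
No cover costs less than 15.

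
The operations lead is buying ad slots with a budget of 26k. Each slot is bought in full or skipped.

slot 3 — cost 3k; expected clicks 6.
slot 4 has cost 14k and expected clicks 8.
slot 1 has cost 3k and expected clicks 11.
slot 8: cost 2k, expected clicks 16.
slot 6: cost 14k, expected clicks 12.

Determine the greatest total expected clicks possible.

45

Allowing fractional choices, the relaxed optimum would be about 47.3, but ad slots are indivisible.
slot 3 + slot 1 + slot 8 + slot 6: cost 3 + 3 + 2 + 14 = 22 ≤ 26, expected clicks 6 + 11 + 16 + 12 = 45.
slot 3 + slot 4 + slot 1 + slot 8: cost 3 + 14 + 3 + 2 = 22 ≤ 26, expected clicks 6 + 8 + 11 + 16 = 41.
slot 1 + slot 8 + slot 6: cost 3 + 2 + 14 = 19 ≤ 26, expected clicks 11 + 16 + 12 = 39.
Best is slot 3, slot 1, slot 8, and slot 6 with total expected clicks 45.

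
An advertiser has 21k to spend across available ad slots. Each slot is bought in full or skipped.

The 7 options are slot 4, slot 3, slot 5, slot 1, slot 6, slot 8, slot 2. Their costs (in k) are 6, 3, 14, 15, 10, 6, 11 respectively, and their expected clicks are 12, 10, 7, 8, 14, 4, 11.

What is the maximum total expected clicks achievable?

Allowing fractional choices, the relaxed optimum would be about 38.0, but ad slots are indivisible.
slot 4 + slot 3 + slot 6: cost 6 + 3 + 10 = 19 ≤ 21, expected clicks 12 + 10 + 14 = 36.
slot 4 + slot 3 + slot 2: cost 6 + 3 + 11 = 20 ≤ 21, expected clicks 12 + 10 + 11 = 33.
slot 3 + slot 6 + slot 8: cost 3 + 10 + 6 = 19 ≤ 21, expected clicks 10 + 14 + 4 = 28.
Best is slot 4, slot 3, and slot 6 with total expected clicks 36.

36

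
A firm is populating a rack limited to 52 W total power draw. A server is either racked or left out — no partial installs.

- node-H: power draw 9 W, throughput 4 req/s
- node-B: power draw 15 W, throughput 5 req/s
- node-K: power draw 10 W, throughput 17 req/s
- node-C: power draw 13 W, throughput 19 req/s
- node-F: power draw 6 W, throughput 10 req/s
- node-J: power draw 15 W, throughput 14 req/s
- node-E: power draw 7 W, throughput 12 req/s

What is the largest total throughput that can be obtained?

This is an integer program with binary decision variables.
Allowing fractional choices, the relaxed optimum would be about 72.4, but servers are indivisible.
node-H + node-K + node-C + node-F + node-E: power draw 9 + 10 + 13 + 6 + 7 = 45 ≤ 52, throughput 4 + 17 + 19 + 10 + 12 = 62.
node-B + node-K + node-C + node-F + node-E: power draw 15 + 10 + 13 + 6 + 7 = 51 ≤ 52, throughput 5 + 17 + 19 + 10 + 12 = 63.
node-K + node-C + node-F + node-J + node-E: power draw 10 + 13 + 6 + 15 + 7 = 51 ≤ 52, throughput 17 + 19 + 10 + 14 + 12 = 72.
Best is node-K, node-C, node-F, node-J, and node-E with total throughput 72.

72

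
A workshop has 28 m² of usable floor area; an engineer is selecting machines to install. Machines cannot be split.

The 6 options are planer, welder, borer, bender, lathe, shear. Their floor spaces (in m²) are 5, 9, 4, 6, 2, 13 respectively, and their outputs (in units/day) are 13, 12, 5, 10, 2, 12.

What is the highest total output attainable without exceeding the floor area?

Take planer, welder, borer, bender, and lathe: floor space 5 + 9 + 4 + 6 + 2 = 26 ≤ 28, output 13 + 12 + 5 + 10 + 2 = 42.
No other feasible combination does better.

42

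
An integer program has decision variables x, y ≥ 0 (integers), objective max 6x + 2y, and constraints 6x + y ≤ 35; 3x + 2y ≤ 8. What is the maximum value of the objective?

14

(x,y)=(2,1): 6·2+1·1=13≤35, 3·2+2·1=8≤8, objective 14.
(x,y)=(2,0): 6·2+1·0=12≤35, 3·2+2·0=6≤8, objective 12.
(x,y)=(1,2): 6·1+1·2=8≤35, 3·1+2·2=7≤8, objective 10.
No feasible integer point exceeds 14.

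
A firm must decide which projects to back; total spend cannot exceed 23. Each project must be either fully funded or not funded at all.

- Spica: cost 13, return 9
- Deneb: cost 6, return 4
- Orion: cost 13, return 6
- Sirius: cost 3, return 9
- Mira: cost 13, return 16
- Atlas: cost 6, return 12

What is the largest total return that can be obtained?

Allowing fractional choices, the relaxed optimum would be about 37.7, but projects are indivisible.
Spica + Sirius + Atlas: cost 13 + 3 + 6 = 22 ≤ 23, return 9 + 9 + 12 = 30.
Deneb + Sirius + Mira: cost 6 + 3 + 13 = 22 ≤ 23, return 4 + 9 + 16 = 29.
Sirius + Mira + Atlas: cost 3 + 13 + 6 = 22 ≤ 23, return 9 + 16 + 12 = 37.
Best is Sirius, Mira, and Atlas with total return 37.

37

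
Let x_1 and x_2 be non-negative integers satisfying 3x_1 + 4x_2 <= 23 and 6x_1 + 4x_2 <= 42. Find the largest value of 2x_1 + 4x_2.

22

(x_1,x_2)=(1,5): 3·1+4·5=23≤23, 6·1+4·5=26≤42, objective 22.
(x_1,x_2)=(2,4): 3·2+4·4=22≤23, 6·2+4·4=28≤42, objective 20.
Maximum is 22 at (x_1,x_2)=(1,5).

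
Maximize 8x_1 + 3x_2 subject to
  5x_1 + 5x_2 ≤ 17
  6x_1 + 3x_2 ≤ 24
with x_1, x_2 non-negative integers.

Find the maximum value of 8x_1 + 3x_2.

(x_1,x_2)=(3,0): 5·3+5·0=15≤17, 6·3+3·0=18≤24, objective 24.
(x_1,x_2)=(2,1): 5·2+5·1=15≤17, 6·2+3·1=15≤24, objective 19.
The best lattice point is (3,0), giving 24.

24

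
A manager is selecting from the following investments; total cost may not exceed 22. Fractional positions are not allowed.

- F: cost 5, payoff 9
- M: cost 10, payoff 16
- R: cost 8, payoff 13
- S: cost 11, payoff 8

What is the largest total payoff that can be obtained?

29

Allowing fractional choices, the relaxed optimum would be about 36.4, but investments are indivisible.
M + R: cost 10 + 8 = 18 ≤ 22, payoff 16 + 13 = 29.
M + S: cost 10 + 11 = 21 ≤ 22, payoff 16 + 8 = 24.
F + M: cost 5 + 10 = 15 ≤ 22, payoff 9 + 16 = 25.
Best is M and R with total payoff 29.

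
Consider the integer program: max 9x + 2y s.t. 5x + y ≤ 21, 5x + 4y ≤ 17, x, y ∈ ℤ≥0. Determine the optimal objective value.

27

(x,y)=(3,0): 5·3+1·0=15≤21, 5·3+4·0=15≤17, objective 27.
(x,y)=(2,1): 5·2+1·1=11≤21, 5·2+4·1=14≤17, objective 20.
The best lattice point is (3,0), giving 27.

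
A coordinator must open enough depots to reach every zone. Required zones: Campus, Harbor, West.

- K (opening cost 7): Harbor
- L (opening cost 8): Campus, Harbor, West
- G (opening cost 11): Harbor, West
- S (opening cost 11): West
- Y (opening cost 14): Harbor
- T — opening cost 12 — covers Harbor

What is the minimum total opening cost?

L alone covers Campus, Harbor, West — every zone.
Total opening cost: 8.
No cover costs less than 8.

8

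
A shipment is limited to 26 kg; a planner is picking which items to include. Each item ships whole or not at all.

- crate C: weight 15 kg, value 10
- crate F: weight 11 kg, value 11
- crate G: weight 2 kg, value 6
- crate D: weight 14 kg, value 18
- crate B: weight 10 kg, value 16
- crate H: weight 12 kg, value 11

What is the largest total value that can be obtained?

crate D + crate B: weight 14 + 10 = 24 ≤ 26, value 18 + 16 = 34.
crate G + crate D + crate B: weight 2 + 14 + 10 = 26 ≤ 26, value 6 + 18 + 16 = 40.
crate F + crate G + crate B: weight 11 + 2 + 10 = 23 ≤ 26, value 11 + 6 + 16 = 33.
Best is crate G, crate D, and crate B with total value 40.

40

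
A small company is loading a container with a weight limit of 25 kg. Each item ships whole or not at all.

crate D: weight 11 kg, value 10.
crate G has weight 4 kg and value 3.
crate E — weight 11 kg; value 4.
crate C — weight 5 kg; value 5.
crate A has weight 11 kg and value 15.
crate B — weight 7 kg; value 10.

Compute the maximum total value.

30

crate G + crate A + crate B: weight 4 + 11 + 7 = 22 ≤ 25, value 3 + 15 + 10 = 28.
crate C + crate A + crate B: weight 5 + 11 + 7 = 23 ≤ 25, value 5 + 15 + 10 = 30.
Best is crate C, crate A, and crate B with total value 30.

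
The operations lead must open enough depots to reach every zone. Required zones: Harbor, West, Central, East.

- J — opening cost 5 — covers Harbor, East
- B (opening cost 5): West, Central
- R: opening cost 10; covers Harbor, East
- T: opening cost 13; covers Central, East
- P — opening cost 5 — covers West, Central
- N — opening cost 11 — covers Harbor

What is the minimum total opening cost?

10

This is an integer covering problem.
Choose J and B: together they cover Harbor, West, Central, East — every zone.
Total opening cost: 5 + 5 = 10.
No cover costs less than 10.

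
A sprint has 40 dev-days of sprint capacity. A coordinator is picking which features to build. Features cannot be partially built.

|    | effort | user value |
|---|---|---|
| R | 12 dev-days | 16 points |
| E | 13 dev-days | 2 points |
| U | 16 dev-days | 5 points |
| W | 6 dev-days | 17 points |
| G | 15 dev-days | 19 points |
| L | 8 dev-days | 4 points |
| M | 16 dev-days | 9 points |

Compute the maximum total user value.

52

Allowing fractional choices, the relaxed optimum would be about 55.9, but features are indivisible.
R + W + M: effort 12 + 6 + 16 = 34 ≤ 40, user value 16 + 17 + 9 = 42.
R + W + G: effort 12 + 6 + 15 = 33 ≤ 40, user value 16 + 17 + 19 = 52.
W + G + M: effort 6 + 15 + 16 = 37 ≤ 40, user value 17 + 19 + 9 = 45.
Best is R, W, and G with total user value 52.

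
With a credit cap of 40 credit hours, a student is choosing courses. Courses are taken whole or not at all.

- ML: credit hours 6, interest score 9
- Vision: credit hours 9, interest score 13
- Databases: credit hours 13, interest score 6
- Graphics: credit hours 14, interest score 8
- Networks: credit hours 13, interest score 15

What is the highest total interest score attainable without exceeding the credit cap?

Take ML, Vision, and Networks: credit hours 6 + 9 + 13 = 28 ≤ 40, interest score 9 + 13 + 15 = 37.
No other feasible combination does better.

37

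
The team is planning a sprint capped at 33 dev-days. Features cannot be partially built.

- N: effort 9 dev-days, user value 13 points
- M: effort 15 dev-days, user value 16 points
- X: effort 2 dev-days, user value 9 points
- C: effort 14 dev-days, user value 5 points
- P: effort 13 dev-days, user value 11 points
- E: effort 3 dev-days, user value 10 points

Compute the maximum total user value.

Take N, M, X, and E: effort 9 + 15 + 2 + 3 = 29 ≤ 33, user value 13 + 16 + 9 + 10 = 48.
No other feasible combination does better.

48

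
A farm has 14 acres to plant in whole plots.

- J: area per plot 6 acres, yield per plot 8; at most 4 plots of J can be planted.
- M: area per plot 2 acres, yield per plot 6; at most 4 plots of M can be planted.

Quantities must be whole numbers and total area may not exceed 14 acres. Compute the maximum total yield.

32

M has the best ratio (6/2); taking only M gives at most 4×6 = 24 (stopped by the supply cap of 4).
Mixing does better — 1×J and 4×M: area 14 ≤ 14, yield 1·8 + 4·6 = 32.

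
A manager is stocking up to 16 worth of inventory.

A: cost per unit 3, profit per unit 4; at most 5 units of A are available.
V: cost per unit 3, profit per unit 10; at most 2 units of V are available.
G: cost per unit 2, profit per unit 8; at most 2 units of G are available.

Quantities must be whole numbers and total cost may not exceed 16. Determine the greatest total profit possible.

Take 2×A, 2×V, and 2×G: cost 16 ≤ 16, profit 2·4 + 2·10 + 2·8 = 44.
G has the best ratio (8/2) and is taken to its limit of 2; remaining capacity is filled optimally with the others.

44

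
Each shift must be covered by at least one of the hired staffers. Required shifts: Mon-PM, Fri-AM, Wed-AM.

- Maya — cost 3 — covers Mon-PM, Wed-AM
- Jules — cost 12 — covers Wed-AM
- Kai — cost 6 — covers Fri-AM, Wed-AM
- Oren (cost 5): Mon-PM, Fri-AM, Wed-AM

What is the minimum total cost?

The greedy cost-per-new-shift heuristic would pick Maya and Oren for 8, but a cheaper cover exists.
Oren alone covers Mon-PM, Fri-AM, Wed-AM — every shift.
Total cost: 5.
No cover costs less than 5.

5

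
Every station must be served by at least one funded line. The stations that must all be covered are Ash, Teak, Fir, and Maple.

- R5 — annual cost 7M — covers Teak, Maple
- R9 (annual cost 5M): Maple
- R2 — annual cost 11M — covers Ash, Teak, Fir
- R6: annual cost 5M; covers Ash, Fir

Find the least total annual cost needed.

This is an integer covering problem.
Choose R5 and R6: together they cover Ash, Teak, Fir, Maple — every station.
Total annual cost: 7 + 5 = 12.
No cover costs less than 12.

12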